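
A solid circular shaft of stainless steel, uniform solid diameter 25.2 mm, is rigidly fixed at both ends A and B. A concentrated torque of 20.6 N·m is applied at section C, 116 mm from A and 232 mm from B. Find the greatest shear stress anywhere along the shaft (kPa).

With uniform GJ and both ends fixed, compatibility θ_AC = θ_CB gives T_A·a = T_B·b, together with T_A + T_B = T₀.
T_A = T₀·b/(a+b) = 20.60·232/348.0 = 13.73 N·m; T_B = 6.867 N·m.
τ in each portion: τ_AC = 4.37×10^6 Pa, τ_CB = 2.19×10^6 Pa; maximum is in AC.
τ_max = T_AC·r/J = 13.73·0.0126/3.96×10^-8 = 4.371×10^6 Pa.

4370 kPa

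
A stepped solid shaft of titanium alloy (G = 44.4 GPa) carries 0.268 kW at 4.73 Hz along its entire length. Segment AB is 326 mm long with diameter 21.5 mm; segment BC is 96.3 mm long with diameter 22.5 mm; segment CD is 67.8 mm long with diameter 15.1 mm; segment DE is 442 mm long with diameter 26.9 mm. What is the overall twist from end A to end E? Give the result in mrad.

ω = 2π·4.73 = 29.72 rad/s, so T = P/ω = 0.268×10³ / 29.72 = 9.018 N·m.
J_AB = π(0.0215)⁴/32 = 2.10×10^-8 m⁴; J_BC = π(0.0225)⁴/32 = 2.52×10^-8 m⁴; J_CD = π(0.0151)⁴/32 = 5.10×10^-9 m⁴; J_DE = π(0.0269)⁴/32 = 5.14×10^-8 m⁴.
θ = (T/G)·Σ L_i/J_i = (9.018/44.4×10⁹)·(0.326/2.10×10^-8 + 0.0963/2.52×10^-8 + 0.0678/5.10×10^-9 + 0.442/5.14×10^-8) = 8.378×10^-3 rad.

8.38 mrad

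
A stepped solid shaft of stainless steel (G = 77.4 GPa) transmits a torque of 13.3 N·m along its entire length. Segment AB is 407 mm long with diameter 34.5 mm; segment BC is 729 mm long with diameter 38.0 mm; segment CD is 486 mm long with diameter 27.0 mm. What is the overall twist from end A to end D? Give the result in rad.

J_AB = π(0.0345)⁴/32 = 1.39×10^-7 m⁴; J_BC = π(0.0380)⁴/32 = 2.05×10^-7 m⁴; J_CD = π(0.0270)⁴/32 = 5.22×10^-8 m⁴.
θ = (T/G)·Σ L_i/J_i = (13.30/77.4×10⁹)·(0.407/1.39×10^-7 + 0.729/2.05×10^-7 + 0.486/5.22×10^-8) = 2.715×10^-3 rad.

0.00272 rad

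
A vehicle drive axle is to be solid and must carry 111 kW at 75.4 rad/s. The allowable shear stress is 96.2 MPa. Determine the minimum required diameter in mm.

42.7 mm

ω = 75.4 rad/s, so T = P/ω = 111×10³ / 75.40 = 1472 N·m.
For a solid shaft τ_max = 16T/(πd³), so d = (16T/(π τ_allow))^(1/3) = (16·1472/(π·9.62×10^7))^(1/3) = 0.04272 m.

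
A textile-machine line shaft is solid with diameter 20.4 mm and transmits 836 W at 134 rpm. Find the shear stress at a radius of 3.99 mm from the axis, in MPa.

ω = 2π·134/60 = 14.03 rad/s, so T = P/ω = 836 / 14.03 = 59.58 N·m.
J = πd⁴/32 = π(0.0204)⁴/32 = 1.700×10^-8 m⁴.
Shear stress varies linearly with radius: τ = T·r/J = 59.58 × 0.00399 / 1.700×10^-8 = 1.398×10^7 Pa.

14.0 MPa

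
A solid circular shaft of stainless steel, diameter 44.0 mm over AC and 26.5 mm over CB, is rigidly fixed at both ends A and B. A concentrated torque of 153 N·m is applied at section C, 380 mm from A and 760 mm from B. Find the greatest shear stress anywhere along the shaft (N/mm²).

Compatibility: T_A·a/J_AC = T_B·b/J_CB with T_A + T_B = T₀.
J_AC = 3.68×10^-7 m⁴, J_CB = 4.84×10^-8 m⁴, so T_A = T₀·(J_AC/a)/((J_AC/a)+(J_CB/b)) = 143.6 N·m, T_B = 9.444 N·m.
τ in each portion: τ_AC = 8.58×10^6 Pa, τ_CB = 2.58×10^6 Pa; maximum is in AC.
τ_max = T_AC·r/J = 143.6·0.0220/3.68×10^-7 = 8.583×10^6 Pa.

8.58 N/mm²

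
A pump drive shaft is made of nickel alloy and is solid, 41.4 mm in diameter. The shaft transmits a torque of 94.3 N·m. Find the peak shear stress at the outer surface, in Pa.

6.77e6 Pa

J = πd⁴/32 = π(0.0414)⁴/32 = 2.884×10^-7 m⁴.
τ_max = T·r/J = 94.30 × 0.0207 / 2.884×10^-7 = 6.768×10^6 Pa.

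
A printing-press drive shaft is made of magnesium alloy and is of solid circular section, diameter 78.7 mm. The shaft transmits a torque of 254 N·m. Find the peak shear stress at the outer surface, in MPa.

J = πd⁴/32 = π(0.0787)⁴/32 = 3.766×10^-6 m⁴.
τ_max = T·r/J = 254.0 × 0.0394 / 3.766×10^-6 = 2.654×10^6 Pa.

2.65 MPa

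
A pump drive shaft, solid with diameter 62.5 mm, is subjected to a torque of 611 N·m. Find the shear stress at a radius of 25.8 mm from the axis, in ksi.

1.53 ksi

J = πd⁴/32 = π(0.0625)⁴/32 = 1.498×10^-6 m⁴.
Shear stress varies linearly with radius: τ = T·r/J = 611.0 × 0.0258 / 1.498×10^-6 = 1.052×10^7 Pa.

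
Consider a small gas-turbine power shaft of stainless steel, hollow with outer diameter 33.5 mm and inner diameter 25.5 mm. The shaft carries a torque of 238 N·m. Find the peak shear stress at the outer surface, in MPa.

48.5 MPa

J = π(d_o⁴ − d_i⁴)/32 = π(0.0335⁴ − 0.0255⁴)/32 = 8.213×10^-8 m⁴.
τ_max = T·r/J = 238.0 × 0.0168 / 8.213×10^-8 = 4.854×10^7 Pa.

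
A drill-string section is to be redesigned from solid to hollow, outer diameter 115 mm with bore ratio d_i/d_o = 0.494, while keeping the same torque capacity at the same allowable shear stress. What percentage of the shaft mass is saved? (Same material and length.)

21.2 %

Equal τ_max and T ⇒ the solid shaft needs d_s³ = d_o³(1−k⁴), so d_s = 115·(1−0.494⁴)^(1/3) = 112.7 mm.
Area ratio A_h/A_s = d_o²(1−k²)/d_s² = (1−k²)/(1−k⁴)^(2/3) = 0.7876.
Mass saving = 1 − 0.7876 = 21.2 %.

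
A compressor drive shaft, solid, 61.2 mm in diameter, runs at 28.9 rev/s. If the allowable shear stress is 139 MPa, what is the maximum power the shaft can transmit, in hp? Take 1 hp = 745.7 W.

J = πd⁴/32 = π(0.0612)⁴/32 = 1.377×10^-6 m⁴.
T_max = τ_allow·J/r = 1.39×10^8 × 1.377×10^-6 / 0.0306 = 6256 N·m.
ω = 2π·28.9 = 181.6 rad/s, so P_max = T_max·ω = 1.136×10^6 W.

1520 hp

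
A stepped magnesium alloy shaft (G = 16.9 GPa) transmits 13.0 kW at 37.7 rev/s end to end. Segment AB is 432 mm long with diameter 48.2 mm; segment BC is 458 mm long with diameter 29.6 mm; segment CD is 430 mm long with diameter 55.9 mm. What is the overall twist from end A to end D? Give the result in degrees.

1.37°

ω = 2π·37.7 = 236.9 rad/s, so T = P/ω = 13.0×10³ / 236.9 = 54.88 N·m.
J_AB = π(0.0482)⁴/32 = 5.30×10^-7 m⁴; J_BC = π(0.0296)⁴/32 = 7.54×10^-8 m⁴; J_CD = π(0.0559)⁴/32 = 9.59×10^-7 m⁴.
θ = (T/G)·Σ L_i/J_i = (54.88/16.9×10⁹)·(0.432/5.30×10^-7 + 0.458/7.54×10^-8 + 0.430/9.59×10^-7) = 0.02384 rad.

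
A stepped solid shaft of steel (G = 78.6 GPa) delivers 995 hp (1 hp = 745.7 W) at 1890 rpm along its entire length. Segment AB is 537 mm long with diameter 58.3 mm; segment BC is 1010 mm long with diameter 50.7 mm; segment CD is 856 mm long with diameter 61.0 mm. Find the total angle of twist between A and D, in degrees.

ω = 2π·1890/60 = 197.9 rad/s, so T = P/ω = 995×745.7 / 197.9 = 3749 N·m.
J_AB = π(0.0583)⁴/32 = 1.13×10^-6 m⁴; J_BC = π(0.0507)⁴/32 = 6.49×10^-7 m⁴; J_CD = π(0.0610)⁴/32 = 1.36×10^-6 m⁴.
θ = (T/G)·Σ L_i/J_i = (3749/78.6×10⁹)·(0.537/1.13×10^-6 + 1.01/6.49×10^-7 + 0.856/1.36×10^-6) = 0.1269 rad.

7.27°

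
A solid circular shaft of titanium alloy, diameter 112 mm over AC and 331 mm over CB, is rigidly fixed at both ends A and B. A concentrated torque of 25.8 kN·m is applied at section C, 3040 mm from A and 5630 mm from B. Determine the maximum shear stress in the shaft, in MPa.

3.54 MPa

Compatibility: T_A·a/J_AC = T_B·b/J_CB with T_A + T_B = T₀.
J_AC = 1.54×10^-5 m⁴, J_CB = 1.18×10^-3 m⁴, so T_A = T₀·(J_AC/a)/((J_AC/a)+(J_CB/b)) = 611.5 N·m, T_B = 25190 N·m.
τ in each portion: τ_AC = 2.22×10^6 Pa, τ_CB = 3.54×10^6 Pa; maximum is in CB.
τ_max = T_CB·r/J = 25190·0.166/1.18×10^-3 = 3.537×10^6 Pa.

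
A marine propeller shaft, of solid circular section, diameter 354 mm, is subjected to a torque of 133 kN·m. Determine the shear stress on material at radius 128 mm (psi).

J = πd⁴/32 = π(0.354)⁴/32 = 1.542×10^-3 m⁴.
Shear stress varies linearly with radius: τ = T·r/J = 133000 × 0.128 / 1.542×10^-3 = 1.104×10^7 Pa.

1600 psi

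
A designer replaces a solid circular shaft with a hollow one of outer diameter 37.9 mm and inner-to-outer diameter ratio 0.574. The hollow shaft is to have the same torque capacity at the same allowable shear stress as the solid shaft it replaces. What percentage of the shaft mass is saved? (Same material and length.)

27.6 %

Equal τ_max and T ⇒ the solid shaft needs d_s³ = d_o³(1−k⁴), so d_s = 37.9·(1−0.574⁴)^(1/3) = 36.48 mm.
Area ratio A_h/A_s = d_o²(1−k²)/d_s² = (1−k²)/(1−k⁴)^(2/3) = 0.7239.
Mass saving = 1 − 0.7239 = 27.6 %.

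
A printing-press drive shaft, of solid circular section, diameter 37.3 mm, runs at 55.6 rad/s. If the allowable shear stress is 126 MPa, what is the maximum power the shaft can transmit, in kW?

71.4 kW

J = πd⁴/32 = π(0.0373)⁴/32 = 1.900×10^-7 m⁴.
T_max = τ_allow·J/r = 1.26×10^8 × 1.900×10^-7 / 0.0186 = 1284 N·m.
ω = 55.6 rad/s, so P_max = T_max·ω = 7.138×10^4 W.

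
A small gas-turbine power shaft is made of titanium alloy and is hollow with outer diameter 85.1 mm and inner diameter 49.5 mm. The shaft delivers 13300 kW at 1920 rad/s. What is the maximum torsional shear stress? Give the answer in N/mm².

ω = 1920 rad/s, so T = P/ω = 13300×10³ / 1920 = 6927 N·m.
J = π(d_o⁴ − d_i⁴)/32 = π(0.0851⁴ − 0.0495⁴)/32 = 4.560×10^-6 m⁴.
τ_max = T·r/J = 6927 × 0.0425 / 4.560×10^-6 = 6.464×10^7 Pa.

64.6 N/mm²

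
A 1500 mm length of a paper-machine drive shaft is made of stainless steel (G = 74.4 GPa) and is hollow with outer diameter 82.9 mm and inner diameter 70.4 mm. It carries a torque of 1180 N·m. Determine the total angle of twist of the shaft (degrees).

J = π(d_o⁴ − d_i⁴)/32 = π(0.0829⁴ − 0.0704⁴)/32 = 2.225×10^-6 m⁴.
θ = T·L/(G·J) = 1180 × 1.50 / (74.4×10⁹ × 2.225×10^-6) = 0.01069 rad.

0.613°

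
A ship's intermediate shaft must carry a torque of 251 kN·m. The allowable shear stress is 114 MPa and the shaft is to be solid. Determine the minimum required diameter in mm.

For a solid shaft τ_max = 16T/(πd³), so d = (16T/(π τ_allow))^(1/3) = (16·251000/(π·1.14×10^8))^(1/3) = 0.2238 m.

224 mm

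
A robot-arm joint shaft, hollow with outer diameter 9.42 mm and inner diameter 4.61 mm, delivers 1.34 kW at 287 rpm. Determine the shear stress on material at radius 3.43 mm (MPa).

210 MPa

ω = 2π·287/60 = 30.05 rad/s, so T = P/ω = 1.34×10³ / 30.05 = 44.59 N·m.
J = π(d_o⁴ − d_i⁴)/32 = π(0.00942⁴ − 0.00461⁴)/32 = 7.287×10^-10 m⁴.
Shear stress varies linearly with radius: τ = T·r/J = 44.59 × 0.00343 / 7.287×10^-10 = 2.099×10^8 Pa.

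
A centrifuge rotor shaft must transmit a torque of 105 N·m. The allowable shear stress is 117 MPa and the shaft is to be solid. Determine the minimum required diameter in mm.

16.6 mm

For a solid shaft τ_max = 16T/(πd³), so d = (16T/(π τ_allow))^(1/3) = (16·105.0/(π·1.17×10^8))^(1/3) = 0.01660 m.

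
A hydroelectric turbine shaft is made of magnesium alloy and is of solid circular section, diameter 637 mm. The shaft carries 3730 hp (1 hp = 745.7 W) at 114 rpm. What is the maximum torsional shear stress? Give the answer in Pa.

ω = 2π·114/60 = 11.94 rad/s, so T = P/ω = 3730×745.7 / 11.94 = 233000 N·m.
J = πd⁴/32 = π(0.637)⁴/32 = 0.01616 m⁴.
τ_max = T·r/J = 233000 × 0.319 / 0.01616 = 4.591×10^6 Pa.

4.59e6 Pa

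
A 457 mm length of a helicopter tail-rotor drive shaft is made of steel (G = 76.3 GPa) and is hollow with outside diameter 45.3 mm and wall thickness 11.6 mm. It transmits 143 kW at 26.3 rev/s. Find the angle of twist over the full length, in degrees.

ω = 2π·26.3 = 165.2 rad/s, so T = P/ω = 143×10³ / 165.2 = 865.4 N·m.
J = π(d_o⁴ − d_i⁴)/32 = π(0.0453⁴ − 0.0221⁴)/32 = 3.900×10^-7 m⁴.
θ = T·L/(G·J) = 865.4 × 0.457 / (76.3×10⁹ × 3.900×10^-7) = 0.01329 rad.

0.761°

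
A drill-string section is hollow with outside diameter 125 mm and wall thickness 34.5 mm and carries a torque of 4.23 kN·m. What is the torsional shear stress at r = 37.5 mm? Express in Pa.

J = π(d_o⁴ − d_i⁴)/32 = π(0.125⁴ − 0.0560⁴)/32 = 2.300×10^-5 m⁴.
Shear stress varies linearly with radius: τ = T·r/J = 4230 × 0.0375 / 2.300×10^-5 = 6.896×10^6 Pa.

6.90e6 Pa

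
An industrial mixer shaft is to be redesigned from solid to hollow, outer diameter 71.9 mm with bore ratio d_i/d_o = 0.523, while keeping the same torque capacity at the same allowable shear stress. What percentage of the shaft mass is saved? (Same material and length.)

Equal τ_max and T ⇒ the solid shaft needs d_s³ = d_o³(1−k⁴), so d_s = 71.9·(1−0.523⁴)^(1/3) = 70.06 mm.
Area ratio A_h/A_s = d_o²(1−k²)/d_s² = (1−k²)/(1−k⁴)^(2/3) = 0.7651.
Mass saving = 1 − 0.7651 = 23.5 %.

23.5 %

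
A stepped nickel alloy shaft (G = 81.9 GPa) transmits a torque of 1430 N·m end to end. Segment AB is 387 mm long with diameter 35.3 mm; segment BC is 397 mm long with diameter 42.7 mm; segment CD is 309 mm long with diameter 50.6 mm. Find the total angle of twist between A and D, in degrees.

J_AB = π(0.0353)⁴/32 = 1.52×10^-7 m⁴; J_BC = π(0.0427)⁴/32 = 3.26×10^-7 m⁴; J_CD = π(0.0506)⁴/32 = 6.44×10^-7 m⁴.
θ = (T/G)·Σ L_i/J_i = (1430/81.9×10⁹)·(0.387/1.52×10^-7 + 0.397/3.26×10^-7 + 0.309/6.44×10^-7) = 0.07395 rad.

4.24°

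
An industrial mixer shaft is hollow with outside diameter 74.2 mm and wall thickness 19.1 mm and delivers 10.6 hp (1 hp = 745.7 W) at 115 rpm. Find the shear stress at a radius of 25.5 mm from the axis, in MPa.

5.95 MPa

ω = 2π·115/60 = 12.04 rad/s, so T = P/ω = 10.6×745.7 / 12.04 = 656.4 N·m.
J = π(d_o⁴ − d_i⁴)/32 = π(0.0742⁴ − 0.0360⁴)/32 = 2.811×10^-6 m⁴.
Shear stress varies linearly with radius: τ = T·r/J = 656.4 × 0.0255 / 2.811×10^-6 = 5.954×10^6 Pa.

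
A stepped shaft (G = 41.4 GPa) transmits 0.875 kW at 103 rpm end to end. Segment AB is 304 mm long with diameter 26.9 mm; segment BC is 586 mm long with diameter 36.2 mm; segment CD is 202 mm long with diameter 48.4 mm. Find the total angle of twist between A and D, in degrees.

1.10°

ω = 2π·103/60 = 10.79 rad/s, so T = P/ω = 0.875×10³ / 10.79 = 81.12 N·m.
J_AB = π(0.0269)⁴/32 = 5.14×10^-8 m⁴; J_BC = π(0.0362)⁴/32 = 1.69×10^-7 m⁴; J_CD = π(0.0484)⁴/32 = 5.39×10^-7 m⁴.
θ = (T/G)·Σ L_i/J_i = (81.12/41.4×10⁹)·(0.304/5.14×10^-8 + 0.586/1.69×10^-7 + 0.202/5.39×10^-7) = 0.01913 rad.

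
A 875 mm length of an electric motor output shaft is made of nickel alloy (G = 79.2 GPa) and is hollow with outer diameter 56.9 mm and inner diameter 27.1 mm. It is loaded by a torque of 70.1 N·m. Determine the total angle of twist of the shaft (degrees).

0.0455°

J = π(d_o⁴ − d_i⁴)/32 = π(0.0569⁴ − 0.0271⁴)/32 = 9.761×10^-7 m⁴.
θ = T·L/(G·J) = 70.10 × 0.875 / (79.2×10⁹ × 9.761×10^-7) = 7.934×10^-4 rad.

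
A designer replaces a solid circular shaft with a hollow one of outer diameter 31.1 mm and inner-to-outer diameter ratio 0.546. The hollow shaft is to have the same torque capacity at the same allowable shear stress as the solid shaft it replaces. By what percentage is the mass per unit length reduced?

25.3 %

Equal τ_max and T ⇒ the solid shaft needs d_s³ = d_o³(1−k⁴), so d_s = 31.1·(1−0.546⁴)^(1/3) = 30.15 mm.
Area ratio A_h/A_s = d_o²(1−k²)/d_s² = (1−k²)/(1−k⁴)^(2/3) = 0.7468.
Mass saving = 1 − 0.7468 = 25.3 %.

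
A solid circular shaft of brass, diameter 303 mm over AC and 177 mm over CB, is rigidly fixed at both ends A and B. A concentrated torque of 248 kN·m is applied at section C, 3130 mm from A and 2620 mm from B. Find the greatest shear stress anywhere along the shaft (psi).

Compatibility: T_A·a/J_AC = T_B·b/J_CB with T_A + T_B = T₀.
J_AC = 8.28×10^-4 m⁴, J_CB = 9.64×10^-5 m⁴, so T_A = T₀·(J_AC/a)/((J_AC/a)+(J_CB/b)) = 217700 N·m, T_B = 30290 N·m.
τ in each portion: τ_AC = 3.99×10^7 Pa, τ_CB = 2.78×10^7 Pa; maximum is in AC.
τ_max = T_AC·r/J = 217700·0.151/8.28×10^-4 = 3.986×10^7 Pa.

5780 psi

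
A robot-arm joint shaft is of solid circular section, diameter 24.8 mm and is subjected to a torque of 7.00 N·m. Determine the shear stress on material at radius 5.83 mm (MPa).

J = πd⁴/32 = π(0.0248)⁴/32 = 3.714×10^-8 m⁴.
Shear stress varies linearly with radius: τ = T·r/J = 7.000 × 0.00583 / 3.714×10^-8 = 1.099×10^6 Pa.

1.10 MPa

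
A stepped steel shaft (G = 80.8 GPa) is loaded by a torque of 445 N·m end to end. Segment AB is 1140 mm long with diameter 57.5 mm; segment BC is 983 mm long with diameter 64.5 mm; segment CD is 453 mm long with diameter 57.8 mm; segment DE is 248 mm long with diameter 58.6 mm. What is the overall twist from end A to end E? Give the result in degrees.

J_AB = π(0.0575)⁴/32 = 1.07×10^-6 m⁴; J_BC = π(0.0645)⁴/32 = 1.70×10^-6 m⁴; J_CD = π(0.0578)⁴/32 = 1.10×10^-6 m⁴; J_DE = π(0.0586)⁴/32 = 1.16×10^-6 m⁴.
θ = (T/G)·Σ L_i/J_i = (445.0/80.8×10⁹)·(1.14/1.07×10^-6 + 0.983/1.70×10^-6 + 0.453/1.10×10^-6 + 0.248/1.16×10^-6) = 0.01249 rad.

0.716°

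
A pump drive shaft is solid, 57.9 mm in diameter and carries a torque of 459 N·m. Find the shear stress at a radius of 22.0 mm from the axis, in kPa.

9150 kPa

J = πd⁴/32 = π(0.0579)⁴/32 = 1.103×10^-6 m⁴.
Shear stress varies linearly with radius: τ = T·r/J = 459.0 × 0.0220 / 1.103×10^-6 = 9.152×10^6 Pa.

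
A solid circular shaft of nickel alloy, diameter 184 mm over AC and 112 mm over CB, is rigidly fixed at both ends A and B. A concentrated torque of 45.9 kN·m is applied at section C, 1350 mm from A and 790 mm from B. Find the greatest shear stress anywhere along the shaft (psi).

Compatibility: T_A·a/J_AC = T_B·b/J_CB with T_A + T_B = T₀.
J_AC = 1.13×10^-4 m⁴, J_CB = 1.54×10^-5 m⁴, so T_A = T₀·(J_AC/a)/((J_AC/a)+(J_CB/b)) = 37180 N·m, T_B = 8722 N·m.
τ in each portion: τ_AC = 3.04×10^7 Pa, τ_CB = 3.16×10^7 Pa; maximum is in CB.
τ_max = T_CB·r/J = 8722·0.0560/1.54×10^-5 = 3.162×10^7 Pa.

4590 psi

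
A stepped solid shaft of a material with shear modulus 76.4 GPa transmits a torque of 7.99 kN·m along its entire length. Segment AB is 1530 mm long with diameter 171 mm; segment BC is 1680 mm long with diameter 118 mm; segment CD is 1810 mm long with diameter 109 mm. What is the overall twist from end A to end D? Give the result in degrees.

J_AB = π(0.171)⁴/32 = 8.39×10^-5 m⁴; J_BC = π(0.118)⁴/32 = 1.90×10^-5 m⁴; J_CD = π(0.109)⁴/32 = 1.39×10^-5 m⁴.
θ = (T/G)·Σ L_i/J_i = (7990/76.4×10⁹)·(1.53/8.39×10^-5 + 1.68/1.90×10^-5 + 1.81/1.39×10^-5) = 0.02480 rad.

1.42°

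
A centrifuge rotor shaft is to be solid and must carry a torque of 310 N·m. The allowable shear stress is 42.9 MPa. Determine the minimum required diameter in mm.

33.3 mm

For a solid shaft τ_max = 16T/(πd³), so d = (16T/(π τ_allow))^(1/3) = (16·310.0/(π·4.29×10^7))^(1/3) = 0.03326 m.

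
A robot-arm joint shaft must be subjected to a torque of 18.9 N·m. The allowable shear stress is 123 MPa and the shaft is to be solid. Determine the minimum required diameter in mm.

For a solid shaft τ_max = 16T/(πd³), so d = (16T/(π τ_allow))^(1/3) = (16·18.90/(π·1.23×10^8))^(1/3) = 0.009215 m.

9.22 mm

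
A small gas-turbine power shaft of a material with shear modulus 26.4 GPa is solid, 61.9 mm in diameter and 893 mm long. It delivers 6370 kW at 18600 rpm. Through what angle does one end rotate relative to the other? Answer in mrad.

ω = 2π·18600/60 = 1948 rad/s, so T = P/ω = 6370×10³ / 1948 = 3270 N·m.
J = πd⁴/32 = π(0.0619)⁴/32 = 1.441×10^-6 m⁴.
θ = T·L/(G·J) = 3270 × 0.893 / (26.4×10⁹ × 1.441×10^-6) = 0.07675 rad.

76.8 mrad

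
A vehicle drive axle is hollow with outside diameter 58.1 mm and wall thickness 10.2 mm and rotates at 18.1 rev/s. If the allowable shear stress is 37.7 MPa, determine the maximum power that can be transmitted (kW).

136 kW

J = π(d_o⁴ − d_i⁴)/32 = π(0.0581⁴ − 0.0377⁴)/32 = 9.204×10^-7 m⁴.
T_max = τ_allow·J/r = 3.77×10^7 × 9.204×10^-7 / 0.0290 = 1194 N·m.
ω = 2π·18.1 = 113.7 rad/s, so P_max = T_max·ω = 1.358×10^5 W.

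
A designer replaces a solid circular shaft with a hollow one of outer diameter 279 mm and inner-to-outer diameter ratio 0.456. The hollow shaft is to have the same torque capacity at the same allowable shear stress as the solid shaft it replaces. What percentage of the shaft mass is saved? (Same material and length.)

18.4 %

Equal τ_max and T ⇒ the solid shaft needs d_s³ = d_o³(1−k⁴), so d_s = 279·(1−0.456⁴)^(1/3) = 274.9 mm.
Area ratio A_h/A_s = d_o²(1−k²)/d_s² = (1−k²)/(1−k⁴)^(2/3) = 0.8158.
Mass saving = 1 − 0.8158 = 18.4 %.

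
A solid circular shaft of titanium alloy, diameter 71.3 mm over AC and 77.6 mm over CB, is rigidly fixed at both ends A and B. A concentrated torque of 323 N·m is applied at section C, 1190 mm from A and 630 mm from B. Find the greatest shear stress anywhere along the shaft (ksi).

Compatibility: T_A·a/J_AC = T_B·b/J_CB with T_A + T_B = T₀.
J_AC = 2.54×10^-6 m⁴, J_CB = 3.56×10^-6 m⁴, so T_A = T₀·(J_AC/a)/((J_AC/a)+(J_CB/b)) = 88.49 N·m, T_B = 234.5 N·m.
τ in each portion: τ_AC = 1.24×10^6 Pa, τ_CB = 2.56×10^6 Pa; maximum is in CB.
τ_max = T_CB·r/J = 234.5·0.0388/3.56×10^-6 = 2.556×10^6 Pa.

0.371 ksi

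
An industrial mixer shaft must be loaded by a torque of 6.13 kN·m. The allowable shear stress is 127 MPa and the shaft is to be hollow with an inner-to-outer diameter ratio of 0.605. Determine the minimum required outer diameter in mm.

65.7 mm

For a hollow shaft with d_i/d_o = 0.605: τ_max = 16T/(π d_o³ (1−k⁴)), so d_o = [16T/(π τ_allow (1−k⁴))]^(1/3) = [16·6130/(π·1.27×10^8·0.8660)]^(1/3) = 0.06572 m.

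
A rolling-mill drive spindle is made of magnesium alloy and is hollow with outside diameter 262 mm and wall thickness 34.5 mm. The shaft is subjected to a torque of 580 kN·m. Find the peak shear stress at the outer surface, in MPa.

J = π(d_o⁴ − d_i⁴)/32 = π(0.262⁴ − 0.193⁴)/32 = 3.264×10^-4 m⁴.
τ_max = T·r/J = 580000 × 0.131 / 3.264×10^-4 = 2.328×10^8 Pa.

233 MPa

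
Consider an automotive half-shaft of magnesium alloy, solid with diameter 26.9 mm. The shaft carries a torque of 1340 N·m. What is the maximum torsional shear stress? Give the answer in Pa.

J = πd⁴/32 = π(0.0269)⁴/32 = 5.141×10^-8 m⁴.
τ_max = T·r/J = 1340 × 0.0135 / 5.141×10^-8 = 3.506×10^8 Pa.

3.51e8 Pa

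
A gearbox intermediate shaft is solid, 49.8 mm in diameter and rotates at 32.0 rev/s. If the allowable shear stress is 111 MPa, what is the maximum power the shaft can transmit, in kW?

J = πd⁴/32 = π(0.0498)⁴/32 = 6.038×10^-7 m⁴.
T_max = τ_allow·J/r = 1.11×10^8 × 6.038×10^-7 / 0.0249 = 2692 N·m.
ω = 2π·32.0 = 201.1 rad/s, so P_max = T_max·ω = 5.412×10^5 W.

541 kW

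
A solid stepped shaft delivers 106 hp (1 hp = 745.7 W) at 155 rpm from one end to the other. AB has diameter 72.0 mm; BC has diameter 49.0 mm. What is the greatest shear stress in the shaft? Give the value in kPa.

ω = 2π·155/60 = 16.23 rad/s, so T = P/ω = 106×745.7 / 16.23 = 4870 N·m.
Under the same torque, τ_max = 16T/(πd³) is largest where d is smallest — segment BC (d = 49.0 mm).
τ_max = 16·4870/(π·(0.0490)³) = 2.108×10^8 Pa.

211000 kPa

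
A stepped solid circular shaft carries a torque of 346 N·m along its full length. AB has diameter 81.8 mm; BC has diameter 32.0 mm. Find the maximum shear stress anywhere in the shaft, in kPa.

Under the same torque, τ_max = 16T/(πd³) is largest where d is smallest — segment BC (d = 32.0 mm).
τ_max = 16·346.0/(π·(0.0320)³) = 5.378×10^7 Pa.

53800 kPa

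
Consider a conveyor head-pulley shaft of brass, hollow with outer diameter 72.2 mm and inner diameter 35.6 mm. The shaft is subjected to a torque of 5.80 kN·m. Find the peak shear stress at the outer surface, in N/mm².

J = π(d_o⁴ − d_i⁴)/32 = π(0.0722⁴ − 0.0356⁴)/32 = 2.510×10^-6 m⁴.
τ_max = T·r/J = 5800 × 0.0361 / 2.510×10^-6 = 8.342×10^7 Pa.

83.4 N/mm²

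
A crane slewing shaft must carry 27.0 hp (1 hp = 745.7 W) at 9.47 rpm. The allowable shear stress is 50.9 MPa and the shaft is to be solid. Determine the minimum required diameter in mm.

127 mm

ω = 2π·9.47/60 = 0.9917 rad/s, so T = P/ω = 27.0×745.7 / 0.9917 = 20300 N·m.
For a solid shaft τ_max = 16T/(πd³), so d = (16T/(π τ_allow))^(1/3) = (16·20300/(π·5.09×10^7))^(1/3) = 0.1266 m.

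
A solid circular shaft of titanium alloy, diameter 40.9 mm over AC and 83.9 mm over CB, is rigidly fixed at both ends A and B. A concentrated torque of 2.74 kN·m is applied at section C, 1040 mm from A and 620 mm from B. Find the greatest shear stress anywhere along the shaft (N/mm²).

22.9 N/mm²

Compatibility: T_A·a/J_AC = T_B·b/J_CB with T_A + T_B = T₀.
J_AC = 2.75×10^-7 m⁴, J_CB = 4.86×10^-6 m⁴, so T_A = T₀·(J_AC/a)/((J_AC/a)+(J_CB/b)) = 89.24 N·m, T_B = 2651 N·m.
τ in each portion: τ_AC = 6.64×10^6 Pa, τ_CB = 2.29×10^7 Pa; maximum is in CB.
τ_max = T_CB·r/J = 2651·0.0420/4.86×10^-6 = 2.286×10^7 Pa.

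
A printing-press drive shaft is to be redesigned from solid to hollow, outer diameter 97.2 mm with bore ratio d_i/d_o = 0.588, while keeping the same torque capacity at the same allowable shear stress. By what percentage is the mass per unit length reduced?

Equal τ_max and T ⇒ the solid shaft needs d_s³ = d_o³(1−k⁴), so d_s = 97.2·(1−0.588⁴)^(1/3) = 93.16 mm.
Area ratio A_h/A_s = d_o²(1−k²)/d_s² = (1−k²)/(1−k⁴)^(2/3) = 0.7122.
Mass saving = 1 − 0.7122 = 28.8 %.

28.8 %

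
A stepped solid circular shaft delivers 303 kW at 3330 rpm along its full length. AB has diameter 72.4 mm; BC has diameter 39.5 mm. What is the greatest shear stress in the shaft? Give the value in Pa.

7.18e7 Pa

ω = 2π·3330/60 = 348.7 rad/s, so T = P/ω = 303×10³ / 348.7 = 868.9 N·m.
Under the same torque, τ_max = 16T/(πd³) is largest where d is smallest — segment BC (d = 39.5 mm).
τ_max = 16·868.9/(π·(0.0395)³) = 7.180×10^7 Pa.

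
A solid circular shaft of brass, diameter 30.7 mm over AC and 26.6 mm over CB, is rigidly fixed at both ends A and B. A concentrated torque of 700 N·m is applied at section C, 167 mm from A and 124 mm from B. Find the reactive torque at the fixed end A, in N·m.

398 N·m

Compatibility: T_A·a/J_AC = T_B·b/J_CB with T_A + T_B = T₀.
J_AC = 8.72×10^-8 m⁴, J_CB = 4.92×10^-8 m⁴, so T_A = T₀·(J_AC/a)/((J_AC/a)+(J_CB/b)) = 397.9 N·m, T_B = 302.1 N·m.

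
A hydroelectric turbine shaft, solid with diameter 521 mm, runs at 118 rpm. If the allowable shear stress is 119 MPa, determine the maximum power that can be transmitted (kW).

J = πd⁴/32 = π(0.521)⁴/32 = 7.234×10^-3 m⁴.
T_max = τ_allow·J/r = 1.19×10^8 × 7.234×10^-3 / 0.261 = 3.304e6 N·m.
ω = 2π·118/60 = 12.36 rad/s, so P_max = T_max·ω = 4.083×10^7 W.

40800 kW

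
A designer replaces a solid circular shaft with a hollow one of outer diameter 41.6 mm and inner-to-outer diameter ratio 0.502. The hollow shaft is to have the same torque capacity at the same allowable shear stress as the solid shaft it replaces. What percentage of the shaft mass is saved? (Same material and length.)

21.9 %

Equal τ_max and T ⇒ the solid shaft needs d_s³ = d_o³(1−k⁴), so d_s = 41.6·(1−0.502⁴)^(1/3) = 40.70 mm.
Area ratio A_h/A_s = d_o²(1−k²)/d_s² = (1−k²)/(1−k⁴)^(2/3) = 0.7814.
Mass saving = 1 − 0.7814 = 21.9 %.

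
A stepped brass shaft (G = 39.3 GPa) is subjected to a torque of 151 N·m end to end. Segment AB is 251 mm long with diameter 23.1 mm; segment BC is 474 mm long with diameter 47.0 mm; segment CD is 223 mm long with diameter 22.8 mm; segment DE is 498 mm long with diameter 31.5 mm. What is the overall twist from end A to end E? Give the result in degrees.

5.18°

J_AB = π(0.0231)⁴/32 = 2.80×10^-8 m⁴; J_BC = π(0.0470)⁴/32 = 4.79×10^-7 m⁴; J_CD = π(0.0228)⁴/32 = 2.65×10^-8 m⁴; J_DE = π(0.0315)⁴/32 = 9.67×10^-8 m⁴.
θ = (T/G)·Σ L_i/J_i = (151.0/39.3×10⁹)·(0.251/2.80×10^-8 + 0.474/4.79×10^-7 + 0.223/2.65×10^-8 + 0.498/9.67×10^-8) = 0.09039 rad.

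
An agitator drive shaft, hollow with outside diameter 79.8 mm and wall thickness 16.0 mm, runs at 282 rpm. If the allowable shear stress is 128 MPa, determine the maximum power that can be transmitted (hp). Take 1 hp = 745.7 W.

J = π(d_o⁴ − d_i⁴)/32 = π(0.0798⁴ − 0.0478⁴)/32 = 3.469×10^-6 m⁴.
T_max = τ_allow·J/r = 1.28×10^8 × 3.469×10^-6 / 0.0399 = 11130 N·m.
ω = 2π·282/60 = 29.53 rad/s, so P_max = T_max·ω = 3.286×10^5 W.

441 hp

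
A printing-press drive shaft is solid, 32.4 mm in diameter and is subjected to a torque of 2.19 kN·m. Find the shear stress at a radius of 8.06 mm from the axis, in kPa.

163000 kPa

J = πd⁴/32 = π(0.0324)⁴/32 = 1.082×10^-7 m⁴.
Shear stress varies linearly with radius: τ = T·r/J = 2190 × 0.00806 / 1.082×10^-7 = 1.632×10^8 Pa.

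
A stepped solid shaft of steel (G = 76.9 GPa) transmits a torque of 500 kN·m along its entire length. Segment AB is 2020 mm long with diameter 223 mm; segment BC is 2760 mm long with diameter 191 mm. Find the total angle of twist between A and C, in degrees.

11.0°

J_AB = π(0.223)⁴/32 = 2.43×10^-4 m⁴; J_BC = π(0.191)⁴/32 = 1.31×10^-4 m⁴.
θ = (T/G)·Σ L_i/J_i = (500000/76.9×10⁹)·(2.02/2.43×10^-4 + 2.76/1.31×10^-4) = 0.1914 rad.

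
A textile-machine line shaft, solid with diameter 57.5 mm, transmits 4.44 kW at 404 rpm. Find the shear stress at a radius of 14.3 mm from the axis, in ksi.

0.203 ksi

ω = 2π·404/60 = 42.31 rad/s, so T = P/ω = 4.44×10³ / 42.31 = 104.9 N·m.
J = πd⁴/32 = π(0.0575)⁴/32 = 1.073×10^-6 m⁴.
Shear stress varies linearly with radius: τ = T·r/J = 104.9 × 0.0143 / 1.073×10^-6 = 1.398×10^6 Pa.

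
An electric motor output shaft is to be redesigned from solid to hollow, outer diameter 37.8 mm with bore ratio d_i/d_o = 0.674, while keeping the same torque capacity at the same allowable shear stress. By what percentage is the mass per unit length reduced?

36.3 %

Equal τ_max and T ⇒ the solid shaft needs d_s³ = d_o³(1−k⁴), so d_s = 37.8·(1−0.674⁴)^(1/3) = 35.00 mm.
Area ratio A_h/A_s = d_o²(1−k²)/d_s² = (1−k²)/(1−k⁴)^(2/3) = 0.6366.
Mass saving = 1 − 0.6366 = 36.3 %.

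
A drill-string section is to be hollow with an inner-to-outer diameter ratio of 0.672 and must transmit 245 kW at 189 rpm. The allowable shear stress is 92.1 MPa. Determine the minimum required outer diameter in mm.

ω = 2π·189/60 = 19.79 rad/s, so T = P/ω = 245×10³ / 19.79 = 12380 N·m.
For a hollow shaft with d_i/d_o = 0.672: τ_max = 16T/(π d_o³ (1−k⁴)), so d_o = [16T/(π τ_allow (1−k⁴))]^(1/3) = [16·12380/(π·9.21×10^7·0.7961)]^(1/3) = 0.09509 m.

95.1 mm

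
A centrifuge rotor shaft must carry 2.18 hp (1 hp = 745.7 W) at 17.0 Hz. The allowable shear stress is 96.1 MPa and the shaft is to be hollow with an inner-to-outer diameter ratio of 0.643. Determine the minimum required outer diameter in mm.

9.91 mm

ω = 2π·17.0 = 106.8 rad/s, so T = P/ω = 2.18×745.7 / 106.8 = 15.22 N·m.
For a hollow shaft with d_i/d_o = 0.643: τ_max = 16T/(π d_o³ (1−k⁴)), so d_o = [16T/(π τ_allow (1−k⁴))]^(1/3) = [16·15.22/(π·9.61×10^7·0.8291)]^(1/3) = 0.009909 m.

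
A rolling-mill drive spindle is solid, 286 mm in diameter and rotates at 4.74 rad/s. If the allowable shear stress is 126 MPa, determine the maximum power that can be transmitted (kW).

2740 kW

J = πd⁴/32 = π(0.286)⁴/32 = 6.568×10^-4 m⁴.
T_max = τ_allow·J/r = 1.26×10^8 × 6.568×10^-4 / 0.143 = 578800 N·m.
ω = 4.74 rad/s, so P_max = T_max·ω = 2.743×10^6 W.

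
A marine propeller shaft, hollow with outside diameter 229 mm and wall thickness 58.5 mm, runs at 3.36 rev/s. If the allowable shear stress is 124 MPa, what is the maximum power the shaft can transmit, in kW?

5820 kW

J = π(d_o⁴ − d_i⁴)/32 = π(0.229⁴ − 0.112⁴)/32 = 2.545×10^-4 m⁴.
T_max = τ_allow·J/r = 1.24×10^8 × 2.545×10^-4 / 0.115 = 275700 N·m.
ω = 2π·3.36 = 21.11 rad/s, so P_max = T_max·ω = 5.820×10^6 W.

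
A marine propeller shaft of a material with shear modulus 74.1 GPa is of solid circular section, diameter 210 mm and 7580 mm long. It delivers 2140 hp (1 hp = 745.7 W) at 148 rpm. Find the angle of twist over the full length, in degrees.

3.16°

ω = 2π·148/60 = 15.50 rad/s, so T = P/ω = 2140×745.7 / 15.50 = 103000 N·m.
J = πd⁴/32 = π(0.210)⁴/32 = 1.909×10^-4 m⁴.
θ = T·L/(G·J) = 103000 × 7.58 / (74.1×10⁹ × 1.909×10^-4) = 0.05516 rad.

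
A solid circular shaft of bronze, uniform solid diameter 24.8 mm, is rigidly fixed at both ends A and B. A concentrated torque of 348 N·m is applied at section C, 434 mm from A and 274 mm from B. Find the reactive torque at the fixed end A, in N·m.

135 N·m

With uniform GJ and both ends fixed, compatibility θ_AC = θ_CB gives T_A·a = T_B·b, together with T_A + T_B = T₀.
T_A = T₀·b/(a+b) = 348.0·274/708.0 = 134.7 N·m; T_B = 213.3 N·m.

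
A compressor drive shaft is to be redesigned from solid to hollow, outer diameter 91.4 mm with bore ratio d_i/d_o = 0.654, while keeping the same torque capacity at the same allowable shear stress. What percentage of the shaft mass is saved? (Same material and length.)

34.5 %

Equal τ_max and T ⇒ the solid shaft needs d_s³ = d_o³(1−k⁴), so d_s = 91.4·(1−0.654⁴)^(1/3) = 85.45 mm.
Area ratio A_h/A_s = d_o²(1−k²)/d_s² = (1−k²)/(1−k⁴)^(2/3) = 0.6548.
Mass saving = 1 − 0.6548 = 34.5 %.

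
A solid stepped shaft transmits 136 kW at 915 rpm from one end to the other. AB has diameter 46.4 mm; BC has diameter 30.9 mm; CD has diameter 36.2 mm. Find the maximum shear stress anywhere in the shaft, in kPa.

ω = 2π·915/60 = 95.82 rad/s, so T = P/ω = 136×10³ / 95.82 = 1419 N·m.
Under the same torque, τ_max = 16T/(πd³) is largest where d is smallest — segment BC (d = 30.9 mm).
τ_max = 16·1419/(π·(0.0309)³) = 2.450×10^8 Pa.

245000 kPa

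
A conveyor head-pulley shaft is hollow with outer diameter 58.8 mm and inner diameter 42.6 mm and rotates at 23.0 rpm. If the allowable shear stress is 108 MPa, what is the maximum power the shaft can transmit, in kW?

7.52 kW

J = π(d_o⁴ − d_i⁴)/32 = π(0.0588⁴ − 0.0426⁴)/32 = 8.502×10^-7 m⁴.
T_max = τ_allow·J/r = 1.08×10^8 × 8.502×10^-7 / 0.0294 = 3123 N·m.
ω = 2π·23.0/60 = 2.409 rad/s, so P_max = T_max·ω = 7523 W.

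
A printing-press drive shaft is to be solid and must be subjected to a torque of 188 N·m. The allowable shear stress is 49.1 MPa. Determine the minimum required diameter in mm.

26.9 mm

For a solid shaft τ_max = 16T/(πd³), so d = (16T/(π τ_allow))^(1/3) = (16·188.0/(π·4.91×10^7))^(1/3) = 0.02692 m.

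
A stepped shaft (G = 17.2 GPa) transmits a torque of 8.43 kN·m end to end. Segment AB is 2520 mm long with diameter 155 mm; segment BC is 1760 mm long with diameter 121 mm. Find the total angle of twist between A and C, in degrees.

3.60°

J_AB = π(0.155)⁴/32 = 5.67×10^-5 m⁴; J_BC = π(0.121)⁴/32 = 2.10×10^-5 m⁴.
θ = (T/G)·Σ L_i/J_i = (8430/17.2×10⁹)·(2.52/5.67×10^-5 + 1.76/2.10×10^-5) = 0.06279 rad.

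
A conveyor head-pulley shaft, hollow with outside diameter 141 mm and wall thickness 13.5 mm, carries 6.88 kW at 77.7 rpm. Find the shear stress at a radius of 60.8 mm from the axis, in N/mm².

ω = 2π·77.7/60 = 8.137 rad/s, so T = P/ω = 6.88×10³ / 8.137 = 845.5 N·m.
J = π(d_o⁴ − d_i⁴)/32 = π(0.141⁴ − 0.114⁴)/32 = 2.222×10^-5 m⁴.
Shear stress varies linearly with radius: τ = T·r/J = 845.5 × 0.0608 / 2.222×10^-5 = 2.313×10^6 Pa.

2.31 N/mm²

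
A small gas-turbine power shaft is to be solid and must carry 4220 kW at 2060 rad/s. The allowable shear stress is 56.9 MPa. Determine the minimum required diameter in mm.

ω = 2060 rad/s, so T = P/ω = 4220×10³ / 2060 = 2049 N·m.
For a solid shaft τ_max = 16T/(πd³), so d = (16T/(π τ_allow))^(1/3) = (16·2049/(π·5.69×10^7))^(1/3) = 0.05681 m.

56.8 mm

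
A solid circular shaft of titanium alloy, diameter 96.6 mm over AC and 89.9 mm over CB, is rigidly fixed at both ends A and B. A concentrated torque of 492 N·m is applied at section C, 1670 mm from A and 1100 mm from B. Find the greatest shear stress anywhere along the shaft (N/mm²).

1.84 N/mm²

Compatibility: T_A·a/J_AC = T_B·b/J_CB with T_A + T_B = T₀.
J_AC = 8.55×10^-6 m⁴, J_CB = 6.41×10^-6 m⁴, so T_A = T₀·(J_AC/a)/((J_AC/a)+(J_CB/b)) = 230.0 N·m, T_B = 262.0 N·m.
τ in each portion: τ_AC = 1.30×10^6 Pa, τ_CB = 1.84×10^6 Pa; maximum is in CB.
τ_max = T_CB·r/J = 262.0·0.0450/6.41×10^-6 = 1.836×10^6 Pa.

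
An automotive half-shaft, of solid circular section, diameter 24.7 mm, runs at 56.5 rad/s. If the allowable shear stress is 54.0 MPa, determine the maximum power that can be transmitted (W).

J = πd⁴/32 = π(0.0247)⁴/32 = 3.654×10^-8 m⁴.
T_max = τ_allow·J/r = 5.40×10^7 × 3.654×10^-8 / 0.0123 = 159.8 N·m.
ω = 56.5 rad/s, so P_max = T_max·ω = 9027 W.

9030 W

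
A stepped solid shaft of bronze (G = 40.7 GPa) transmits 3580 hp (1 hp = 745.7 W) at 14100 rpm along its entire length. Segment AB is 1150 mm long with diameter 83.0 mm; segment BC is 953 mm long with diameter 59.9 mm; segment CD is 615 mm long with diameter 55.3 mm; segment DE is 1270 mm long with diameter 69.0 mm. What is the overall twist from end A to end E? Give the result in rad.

0.0996 rad

ω = 2π·14100/60 = 1477 rad/s, so T = P/ω = 3580×745.7 / 1477 = 1808 N·m.
J_AB = π(0.0830)⁴/32 = 4.66×10^-6 m⁴; J_BC = π(0.0599)⁴/32 = 1.26×10^-6 m⁴; J_CD = π(0.0553)⁴/32 = 9.18×10^-7 m⁴; J_DE = π(0.0690)⁴/32 = 2.23×10^-6 m⁴.
θ = (T/G)·Σ L_i/J_i = (1808/40.7×10⁹)·(1.15/4.66×10^-6 + 0.953/1.26×10^-6 + 0.615/9.18×10^-7 + 1.27/2.23×10^-6) = 0.09957 rad.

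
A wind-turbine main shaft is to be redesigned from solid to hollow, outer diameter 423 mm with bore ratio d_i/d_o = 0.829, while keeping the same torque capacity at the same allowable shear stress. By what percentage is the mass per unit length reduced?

Equal τ_max and T ⇒ the solid shaft needs d_s³ = d_o³(1−k⁴), so d_s = 423·(1−0.829⁴)^(1/3) = 341.8 mm.
Area ratio A_h/A_s = d_o²(1−k²)/d_s² = (1−k²)/(1−k⁴)^(2/3) = 0.4789.
Mass saving = 1 − 0.4789 = 52.1 %.

52.1 %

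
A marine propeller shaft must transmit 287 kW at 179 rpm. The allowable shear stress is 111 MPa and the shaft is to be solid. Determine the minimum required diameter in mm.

ω = 2π·179/60 = 18.74 rad/s, so T = P/ω = 287×10³ / 18.74 = 15310 N·m.
For a solid shaft τ_max = 16T/(πd³), so d = (16T/(π τ_allow))^(1/3) = (16·15310/(π·1.11×10^8))^(1/3) = 0.08890 m.

88.9 mm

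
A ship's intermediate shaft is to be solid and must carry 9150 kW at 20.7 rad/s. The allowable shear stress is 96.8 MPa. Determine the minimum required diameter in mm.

ω = 20.7 rad/s, so T = P/ω = 9150×10³ / 20.70 = 442000 N·m.
For a solid shaft τ_max = 16T/(πd³), so d = (16T/(π τ_allow))^(1/3) = (16·442000/(π·9.68×10^7))^(1/3) = 0.2854 m.

285 mm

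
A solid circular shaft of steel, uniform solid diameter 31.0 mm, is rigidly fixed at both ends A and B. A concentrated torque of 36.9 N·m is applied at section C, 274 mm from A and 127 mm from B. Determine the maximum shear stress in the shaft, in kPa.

With uniform GJ and both ends fixed, compatibility θ_AC = θ_CB gives T_A·a = T_B·b, together with T_A + T_B = T₀.
T_A = T₀·b/(a+b) = 36.90·127/401.0 = 11.69 N·m; T_B = 25.21 N·m.
τ in each portion: τ_AC = 2.00×10^6 Pa, τ_CB = 4.31×10^6 Pa; maximum is in CB.
τ_max = T_CB·r/J = 25.21·0.0155/9.07×10^-8 = 4.310×10^6 Pa.

4310 kPa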